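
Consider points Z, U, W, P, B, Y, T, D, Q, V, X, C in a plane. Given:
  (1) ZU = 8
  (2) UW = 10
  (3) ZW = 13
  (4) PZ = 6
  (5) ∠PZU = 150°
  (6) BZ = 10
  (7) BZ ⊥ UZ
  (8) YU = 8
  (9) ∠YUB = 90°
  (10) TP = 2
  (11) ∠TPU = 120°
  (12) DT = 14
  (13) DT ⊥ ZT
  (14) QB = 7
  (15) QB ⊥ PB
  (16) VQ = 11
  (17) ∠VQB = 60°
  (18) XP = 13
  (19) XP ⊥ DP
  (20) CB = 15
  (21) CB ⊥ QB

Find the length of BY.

Step 1: By the law of cosines on triangle UZB: UB² = 8² + 10² − 2·8·10·cos(90°) = 164, so UB = 2·√41.
Step 2: By the law of cosines on triangle BUY: BY² = (2·√41)² + 8² − 2·2·√41·8·cos(90°) = 228, so BY = 2·√57.

Therefore, the length of BY = 2·√57.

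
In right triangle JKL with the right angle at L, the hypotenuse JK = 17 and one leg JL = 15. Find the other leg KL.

KL = sqrt(17^2 - 15^2) = sqrt(64) = 8

8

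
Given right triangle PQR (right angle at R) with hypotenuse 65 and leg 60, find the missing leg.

Rearranging the Pythagorean theorem to solve for the unknown leg:
leg^2 = hypotenuse^2 - known_leg^2 = 4225 - 3600 = 625
leg = sqrt(625) = 25.

25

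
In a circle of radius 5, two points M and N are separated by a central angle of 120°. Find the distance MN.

Chord = 2(5) sin(60°) = 5*sqrt(3)

5*sqrt(3)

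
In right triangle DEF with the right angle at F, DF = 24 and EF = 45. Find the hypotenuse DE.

In a right triangle, the square of the hypotenuse equals the sum of the squares of the two legs.
The legs are 24 and 45, so the hypotenuse = sqrt(576 + 2025) = sqrt(2601) = 51.

51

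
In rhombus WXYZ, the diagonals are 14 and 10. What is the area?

Area = (14 * 10) / 2 = 140 / 2 = 70

70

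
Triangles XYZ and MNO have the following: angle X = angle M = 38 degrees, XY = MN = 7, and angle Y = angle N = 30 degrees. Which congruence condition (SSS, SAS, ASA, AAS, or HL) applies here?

Consider the given information: angle X = angle M = 38 degrees, XY = MN = 7, and angle Y = angle N = 30 degrees
This is not SSS or AAS: SSS requires all three pairs of sides, but we don't have that. AAS requires two angles and a non-included side.
The correct criterion is ASA. Two pairs of corresponding angles and the included side are equal (Angle-Side-Angle).

ASA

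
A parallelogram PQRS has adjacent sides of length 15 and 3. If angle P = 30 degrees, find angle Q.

Consecutive angles are supplementary: angle Q = 180 - 30 = 150 degrees.

150 degrees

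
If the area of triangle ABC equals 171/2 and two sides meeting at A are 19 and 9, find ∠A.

sin(C) = 2 * 171/2 / (19 * 9) = 1, so C = arcsin(1) = 90°.

90°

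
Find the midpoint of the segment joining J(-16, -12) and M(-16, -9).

M = ((x₁ + x₂)/2, (y₁ + y₂)/2)
= ((-16 + -16)/2, (-12 + -9)/2)
= (-32/2, -21/2) = (-16, -21/2)

(-16, -21/2)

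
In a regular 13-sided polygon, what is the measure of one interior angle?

Each interior angle of a regular n-gon is (n - 2) * 180 / n.
For n = 13: (13 - 2) * 180 / 13 = 1980/13 = 1980/13 degrees.

1980/13 degrees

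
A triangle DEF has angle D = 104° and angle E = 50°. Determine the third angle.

By the triangle angle sum property, the three interior angles of any triangle add up to 180°.
We know angle D = 104° and angle E = 50°, so their sum is 154°.
Therefore angle F = 180° - 154° = 26°.

26 degrees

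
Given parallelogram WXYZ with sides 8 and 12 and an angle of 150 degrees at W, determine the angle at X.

Consecutive angles are supplementary: angle X = 180 - 150 = 30 degrees.

30 degrees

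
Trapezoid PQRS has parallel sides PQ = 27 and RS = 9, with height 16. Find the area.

Area of a trapezoid = (base1 + base2) * height / 2
Area = (27 + 9) * 16 / 2
Area = 36 * 16 / 2
Area = 576 / 2
Area = 288

288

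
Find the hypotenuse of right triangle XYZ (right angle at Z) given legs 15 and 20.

In a right triangle, the square of the hypotenuse equals the sum of the squares of the two legs.
The legs are 15 and 20, so the hypotenuse = sqrt(225 + 400) = sqrt(625) = 25.

25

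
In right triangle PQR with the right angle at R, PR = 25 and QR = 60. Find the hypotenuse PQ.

In a right triangle, the square of the hypotenuse equals the sum of the squares of the two legs.
The legs are 25 and 60, so the hypotenuse = sqrt(625 + 3600) = sqrt(4225) = 65.

65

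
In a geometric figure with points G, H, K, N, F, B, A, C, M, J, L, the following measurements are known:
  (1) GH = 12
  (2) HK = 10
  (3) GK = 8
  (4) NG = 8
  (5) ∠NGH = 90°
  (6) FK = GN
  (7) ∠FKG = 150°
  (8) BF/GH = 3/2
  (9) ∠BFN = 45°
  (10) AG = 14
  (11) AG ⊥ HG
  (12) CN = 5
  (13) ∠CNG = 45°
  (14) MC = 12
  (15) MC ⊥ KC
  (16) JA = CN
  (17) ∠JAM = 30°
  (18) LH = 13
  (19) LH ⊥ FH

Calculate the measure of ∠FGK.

From the given relations: FK = GN = 8.
Step 1: By the law of cosines on triangle GKF: GF² = 8² + 8² − 2·8·8·cos(150°) = 238.85, so GF ≈ 15.45.
Step 2: By the inverse law of cosines on triangle FGK: cos(∠FGK) = (15.45² + 8² − 8²) / (2·15.45·8) = 238.85/247.28 = 0.9659, so ∠FGK = 15°.

Therefore, the measure of angle ∠FGK = 15°.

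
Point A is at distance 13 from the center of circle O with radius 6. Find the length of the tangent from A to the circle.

The tangent, radius, and line from the external point to the center form a right triangle.
The right angle is where the tangent meets the radius.
By the Pythagorean theorem: tangent² + 6² = 13²
tangent² = 169 - 36 = 133
tangent = sqrt(133)

sqrt(133)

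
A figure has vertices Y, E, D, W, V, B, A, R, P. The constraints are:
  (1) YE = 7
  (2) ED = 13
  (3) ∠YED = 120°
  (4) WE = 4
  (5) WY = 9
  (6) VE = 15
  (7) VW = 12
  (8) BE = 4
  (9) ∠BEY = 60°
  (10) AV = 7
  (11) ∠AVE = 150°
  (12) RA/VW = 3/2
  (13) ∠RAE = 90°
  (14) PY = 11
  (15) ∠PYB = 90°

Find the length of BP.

Step 1: By the law of cosines on triangle BEY: BY² = 4² + 7² − 2·4·7·cos(60°) = 37, so BY = √37.
Step 2: By the law of cosines on triangle BYP: BP² = √37² + 11² − 2·√37·11·cos(90°) = 158, so BP = √158.

Therefore, the length of BP = √158.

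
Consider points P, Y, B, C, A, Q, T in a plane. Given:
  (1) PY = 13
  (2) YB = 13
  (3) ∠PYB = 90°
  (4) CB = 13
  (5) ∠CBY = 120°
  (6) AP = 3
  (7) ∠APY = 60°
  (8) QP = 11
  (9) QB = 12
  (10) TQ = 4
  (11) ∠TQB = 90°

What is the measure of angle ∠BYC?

Step 1: By the law of cosines on triangle YBC: YC² = 13² + 13² − 2·13·13·cos(120°) = 507, so YC = 13·√3.
Step 2: By the inverse law of cosines on triangle BYC: cos(∠BYC) = (13² + (13·√3)² − 13²) / (2·13·13·√3) = 507/585.43 = 0.866, so ∠BYC = 30°.

Therefore, the measure of angle ∠BYC = 30°.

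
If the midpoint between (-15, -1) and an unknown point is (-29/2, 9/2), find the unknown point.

Using the midpoint formula: M = ((x1 + x2)/2, (y1 + y2)/2)
We know M = (-29/2, 9/2) and R = (-15, -1)
For x: -29/2 = (-15 + x2)/2, so x2 = 2*-29/2 - -15 = -14
For y: 9/2 = (-1 + y2)/2, so y2 = 2*9/2 - -1 = 10
S = (-14, 10)

(-14, 10)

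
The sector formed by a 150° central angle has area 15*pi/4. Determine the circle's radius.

The sector covers 150°/360° = 5/12 of the full circle.
Full circle area = 15*pi/4 / 5/12 = 9*pi.
Since full area = πr², we get r² = 9*pi/π = 9, so r = 3.

3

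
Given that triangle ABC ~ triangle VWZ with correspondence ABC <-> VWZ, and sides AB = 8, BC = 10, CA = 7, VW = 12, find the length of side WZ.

Since the triangles are similar, the ratio of corresponding sides is constant.
Scale factor k = VW / AB = 12 / 8 = 3/2
WZ = k * BC = 3/2 * 10 = 15

15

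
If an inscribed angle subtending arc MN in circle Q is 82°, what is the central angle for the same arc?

The inscribed angle theorem states that a central angle is always twice any inscribed angle that subtends the same arc.
Since the inscribed angle is 82°, the central angle = 2 × 82° = 164°.

164°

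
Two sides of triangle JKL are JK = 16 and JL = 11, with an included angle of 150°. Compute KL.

When two sides and the included angle are known, the law of cosines gives the third side.
c^2 = a^2 + b^2 - 2ab cos(C) generalizes the Pythagorean theorem to non-right triangles.
Here: KL^2 = 256 + 121 - 352*(-sqrt(3)/2) = 176*sqrt(3) + 377
KL = sqrt(176*sqrt(3) + 377)

sqrt(176*sqrt(3) + 377)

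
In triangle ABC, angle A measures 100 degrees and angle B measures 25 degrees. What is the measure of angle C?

Let angle C = x. Then 100 + 25 + x = 180.
x = 180 - 125 = 55 degrees.

55 degrees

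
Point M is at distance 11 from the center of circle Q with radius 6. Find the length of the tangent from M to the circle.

Let T be the point of tangency. Then QT ⊥ MT (radius ⊥ tangent).
In right triangle QTM: QM² = QT² + MT²
11² = 6² + MT²
MT² = 85, MT = sqrt(85)

sqrt(85)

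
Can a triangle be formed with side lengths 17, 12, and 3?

Check the triangle inequality: 12 + 3 = 15 ≤ 17.
Since the sum of two sides does not exceed the third, no triangle can be formed.

No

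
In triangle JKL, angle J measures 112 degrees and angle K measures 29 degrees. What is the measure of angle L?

The interior angles sum to 180°: angle L = 180 - 112 - 29 = 39°.
The triangle is obtuse (angles 112°, 29°, 39°).

39 degrees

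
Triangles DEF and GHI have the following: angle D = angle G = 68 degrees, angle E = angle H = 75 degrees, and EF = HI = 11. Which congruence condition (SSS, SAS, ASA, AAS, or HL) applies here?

Consider the given information: angle D = angle G = 68 degrees, angle E = angle H = 75 degrees, and EF = HI = 11
This is not SAS or ASA: SAS requires two sides and the included angle between them. ASA requires two angles and the side between them.
The correct criterion is AAS. Two pairs of corresponding angles and a non-included side are equal (Angle-Angle-Side).

AAS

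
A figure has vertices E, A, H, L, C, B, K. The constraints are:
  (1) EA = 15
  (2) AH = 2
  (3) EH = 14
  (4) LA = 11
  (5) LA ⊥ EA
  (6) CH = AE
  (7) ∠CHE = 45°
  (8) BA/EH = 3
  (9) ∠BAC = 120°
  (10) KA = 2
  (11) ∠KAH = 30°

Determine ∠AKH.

Step 1: By the law of cosines on triangle KAH: KH² = 2² + 2² − 2·2·2·cos(30°) = 1.07, so KH ≈ 1.04.
Step 2: By the inverse law of cosines on triangle AKH: cos(∠AKH) = (2² + 1.04² − 2²) / (2·2·1.04) = 1.07/4.14 = 0.2588, so ∠AKH = 75°.

Therefore, the measure of angle ∠AKH = 75°.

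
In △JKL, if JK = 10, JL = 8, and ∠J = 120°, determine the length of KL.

Law of cosines: KL^2 = 10^2 + 8^2 - 2(10)(8)cos(120°) = 244, so KL = 2*sqrt(61).

2*sqrt(61)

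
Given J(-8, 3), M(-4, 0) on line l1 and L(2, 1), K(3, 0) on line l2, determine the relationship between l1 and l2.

Slope of line 1: m1 = (0 - 3)/(-4 - -8) = -3/4 = -3/4
Slope of line 2: m2 = (0 - 1)/(3 - 2) = -1/1 = -1
For parallel lines we need equal slopes: -3/4 != -1.
For perpendicular lines we need m1*m2 = -1: (-3/4)(-1) = 3/4 != -1.
Since neither condition holds, the lines are neither parallel nor perpendicular.

Neither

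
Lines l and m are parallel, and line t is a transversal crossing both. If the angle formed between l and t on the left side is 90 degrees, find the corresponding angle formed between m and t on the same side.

Corresponding angles formed by parallel lines and a transversal are equal.
The given angle is 90 degrees.
The corresponding angle = 90 degrees.

90 degrees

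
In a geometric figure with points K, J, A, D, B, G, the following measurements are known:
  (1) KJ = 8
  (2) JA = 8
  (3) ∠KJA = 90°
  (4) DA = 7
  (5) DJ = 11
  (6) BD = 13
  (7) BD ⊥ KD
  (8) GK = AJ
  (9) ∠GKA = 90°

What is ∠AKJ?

Step 1: By the law of cosines on triangle KJA: KA² = 8² + 8² − 2·8·8·cos(90°) = 128, so KA = 8·√2.
Step 2: By the inverse law of cosines on triangle AKJ: cos(∠AKJ) = ((8·√2)² + 8² − 8²) / (2·8·√2·8) = 128/181.02 = 0.7071, so ∠AKJ = 45°.

Therefore, the measure of angle ∠AKJ = 45°.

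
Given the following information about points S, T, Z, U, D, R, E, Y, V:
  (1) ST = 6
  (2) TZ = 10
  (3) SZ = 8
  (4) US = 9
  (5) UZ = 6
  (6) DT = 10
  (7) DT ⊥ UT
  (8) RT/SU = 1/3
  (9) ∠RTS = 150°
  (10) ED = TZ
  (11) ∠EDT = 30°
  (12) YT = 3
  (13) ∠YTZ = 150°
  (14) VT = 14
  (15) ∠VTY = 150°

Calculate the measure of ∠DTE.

From the given relations: ED = TZ = 10.
Step 1: By the law of cosines on triangle TDE: TE² = 10² + 10² − 2·10·10·cos(30°) = 26.79, so TE ≈ 5.18.
Step 2: By the inverse law of cosines on triangle DTE: cos(∠DTE) = (10² + 5.18² − 10²) / (2·10·5.18) = 26.79/103.53 = 0.2588, so ∠DTE = 75°.

Therefore, the measure of angle ∠DTE = 75°.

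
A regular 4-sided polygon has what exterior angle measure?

Each exterior angle of a regular n-gon is 360 / n.
For n = 4: 360 / 4 = 90 degrees.

90 degrees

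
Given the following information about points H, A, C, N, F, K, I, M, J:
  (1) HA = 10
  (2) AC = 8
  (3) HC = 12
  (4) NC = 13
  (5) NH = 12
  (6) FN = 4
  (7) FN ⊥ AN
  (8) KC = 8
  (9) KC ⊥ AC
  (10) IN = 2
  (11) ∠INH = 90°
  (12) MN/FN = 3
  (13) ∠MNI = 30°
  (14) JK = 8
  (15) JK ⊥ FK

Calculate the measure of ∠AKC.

Step 1: By the law of cosines on triangle KCA: KA² = 8² + 8² − 2·8·8·cos(90°) = 128, so KA = 8·√2.
Step 2: By the inverse law of cosines on triangle AKC: cos(∠AKC) = ((8·√2)² + 8² − 8²) / (2·8·√2·8) = 128/181.02 = 0.7071, so ∠AKC = 45°.

Therefore, the measure of angle ∠AKC = 45°.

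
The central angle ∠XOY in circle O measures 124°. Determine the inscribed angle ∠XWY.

Inscribed angle = 124° / 2 = 62° (inscribed angle theorem).

62°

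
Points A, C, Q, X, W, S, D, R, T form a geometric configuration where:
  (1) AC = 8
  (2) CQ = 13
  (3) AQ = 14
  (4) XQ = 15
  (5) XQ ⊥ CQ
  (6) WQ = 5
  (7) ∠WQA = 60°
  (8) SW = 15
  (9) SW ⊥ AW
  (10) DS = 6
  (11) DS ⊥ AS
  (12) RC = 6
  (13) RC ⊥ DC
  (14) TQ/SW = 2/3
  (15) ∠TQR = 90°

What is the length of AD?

Step 1: By the law of cosines on triangle AQW: AW² = 14² + 5² − 2·14·5·cos(60°) = 151, so AW = √151.
Step 2: By the law of cosines on triangle SWA: SA² = 15² + √151² − 2·15·√151·cos(90°) = 376, so SA = 2·√94.
Step 3: By the law of cosines on triangle ASD: AD² = (2·√94)² + 6² − 2·2·√94·6·cos(90°) = 412, so AD = 2·√103.

Therefore, the length of AD = 2·√103.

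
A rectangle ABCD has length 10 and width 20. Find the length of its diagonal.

Using the Pythagorean theorem:
d² = 10² + 20² = 100 + 400 = 500
d = sqrt(500) = 10*sqrt(5)

10*sqrt(5)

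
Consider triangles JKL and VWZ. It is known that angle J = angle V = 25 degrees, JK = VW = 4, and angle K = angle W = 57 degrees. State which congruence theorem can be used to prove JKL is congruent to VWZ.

Consider the given information: angle J = angle V = 25 degrees, JK = VW = 4, and angle K = angle W = 57 degrees
This is not SSS or HL: SSS requires all three pairs of sides, but we don't have that. HL only applies to right triangles with matching hypotenuse and leg.
The correct criterion is ASA. Two pairs of corresponding angles and the included side are equal (Angle-Side-Angle).

ASA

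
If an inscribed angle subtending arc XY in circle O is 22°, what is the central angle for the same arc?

By the inscribed angle theorem, the central angle is twice the inscribed angle.
Central angle = 2 × 22° = 44°

44°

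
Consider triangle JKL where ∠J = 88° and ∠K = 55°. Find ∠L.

Let angle L = x. Then 88 + 55 + x = 180.
x = 180 - 143 = 37 degrees.

37 degrees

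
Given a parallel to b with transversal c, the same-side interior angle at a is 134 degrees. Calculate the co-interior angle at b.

Co-interior angles sum to 180: 180 - 134 = 46 degrees.

46 degrees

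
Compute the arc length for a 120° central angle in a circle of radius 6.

The full circumference is 2πr = 2π(6) = 12*pi.
The arc spans 120° out of 360°, which is a fraction of 1/3.
Arc length = 12*pi × 1/3 = 4*pi.

4*pi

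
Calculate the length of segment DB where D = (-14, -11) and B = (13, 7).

The horizontal distance is |13 - -14| = 27 and the vertical distance is |7 - -11| = 18.
By the Pythagorean theorem, d = sqrt(27^2 + 18^2) = sqrt(1053) = 9*sqrt(13).

9*sqrt(13)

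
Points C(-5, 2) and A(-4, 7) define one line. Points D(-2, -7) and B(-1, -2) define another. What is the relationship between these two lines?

Slope of line 1: m1 = (7 - 2)/(-4 - -5) = 5/1 = 5
Slope of line 2: m2 = (-2 - -7)/(-1 - -2) = 5/1 = 5
Two lines are parallel if and only if they have equal slopes (or both are vertical).
Here m1 = m2 = 5, confirming the lines are parallel.

Parallel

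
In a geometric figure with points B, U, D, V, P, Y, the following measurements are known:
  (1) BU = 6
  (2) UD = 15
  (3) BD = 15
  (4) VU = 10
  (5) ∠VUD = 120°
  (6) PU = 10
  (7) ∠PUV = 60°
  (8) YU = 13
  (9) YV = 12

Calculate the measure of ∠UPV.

Step 1: By the law of cosines on triangle PUV: PV² = 10² + 10² − 2·10·10·cos(60°) = 100, so PV = 10.
Step 2: By the inverse law of cosines on triangle UPV: cos(∠UPV) = (10² + 10² − 10²) / (2·10·10) = 100/200 = 0.5, so ∠UPV = 60°.

Therefore, the measure of angle ∠UPV = 60°.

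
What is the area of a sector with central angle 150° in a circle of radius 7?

The full circle has area πr² = π(7)² = 49*pi.
The sector covers 150° out of 360°, a fraction of 5/12.
Sector area = 49*pi × 5/12 = 245*pi/12.

245*pi/12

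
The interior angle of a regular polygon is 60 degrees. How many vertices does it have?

Exterior angle = 180 - 60 = 120. n = 360 / 120 = 3.

3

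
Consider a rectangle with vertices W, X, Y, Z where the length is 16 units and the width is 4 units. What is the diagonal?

A rectangle's diagonal splits it into two right triangles, with the diagonal as the hypotenuse.
By the Pythagorean theorem, d^2 = 16^2 + 4^2 = 272.
Therefore d = sqrt(272) = 4*sqrt(17).

4*sqrt(17)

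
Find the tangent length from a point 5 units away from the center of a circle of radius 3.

The tangent, radius, and line from the external point to the center form a right triangle.
The right angle is where the tangent meets the radius.
By the Pythagorean theorem: tangent² + 3² = 5²
tangent² = 25 - 9 = 16
tangent = 4

4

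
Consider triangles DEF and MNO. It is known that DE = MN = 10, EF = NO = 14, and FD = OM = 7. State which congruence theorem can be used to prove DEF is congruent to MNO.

The given information matches SSS: All three pairs of corresponding sides are equal (Side-Side-Side).

SSS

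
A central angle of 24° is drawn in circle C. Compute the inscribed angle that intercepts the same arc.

Inscribed angle = 24° / 2 = 12° (inscribed angle theorem).

12°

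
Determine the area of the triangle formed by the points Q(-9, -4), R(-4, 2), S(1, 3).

Shoelace: Area = (1/2)|-9(2-3) + -4(3--4) + 1(-4-2)| = (1/2)(25) = 25/2

25/2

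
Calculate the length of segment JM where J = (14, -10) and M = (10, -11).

d = sqrt((-4)^2 + (-1)^2) = sqrt(17)

sqrt(17)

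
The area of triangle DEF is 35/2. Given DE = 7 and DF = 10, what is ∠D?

Area = (1/2) * a * b * sin(C)
sin(C) = 2 * Area / (a * b)
sin(C) = 2 * 35/2 / (7 * 10)
sin(C) = 1/2
C = arcsin(1/2) = 30°
Since sin(180° - C) = sin(C), the obtuse angle 150° gives the same area, so C = 30° or C = 150°.

30° or 150°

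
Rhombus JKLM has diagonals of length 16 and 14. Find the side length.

The diagonals of a rhombus bisect each other at right angles.
Half-diagonals: 16/2 = 8 and 14/2 = 7
side = sqrt(8^2 + 7^2)
side = sqrt(64 + 49)
side = sqrt(113)

sqrt(113)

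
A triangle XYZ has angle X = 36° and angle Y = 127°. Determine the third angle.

The interior angles sum to 180°: angle Z = 180 - 36 - 127 = 17°.
The triangle is obtuse (angles 36°, 127°, 17°).

17 degrees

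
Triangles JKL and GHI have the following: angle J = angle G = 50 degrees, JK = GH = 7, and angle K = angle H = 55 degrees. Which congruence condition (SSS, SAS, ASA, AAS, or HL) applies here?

The given information provides:
angle J = angle G = 50 degrees, JK = GH = 7, and angle K = angle H = 55 degrees
This matches the ASA congruence theorem.
Two pairs of corresponding angles and the included side are equal (Angle-Side-Angle).

ASA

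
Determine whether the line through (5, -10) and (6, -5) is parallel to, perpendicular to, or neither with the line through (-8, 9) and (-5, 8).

Slope of line 1: m1 = (-5 - -10)/(6 - 5) = 5/1 = 5
Slope of line 2: m2 = (8 - 9)/(-5 - -8) = -1/3 = -1/3
m1 != m2 and m1*m2 = -5/3 != -1. Neither.

Neither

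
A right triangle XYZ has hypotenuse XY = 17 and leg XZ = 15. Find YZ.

By the Pythagorean theorem: YZ^2 = XY^2 - XZ^2
YZ^2 = 17^2 - 15^2 = 289 - 225 = 64
YZ = sqrt(64) = 8

8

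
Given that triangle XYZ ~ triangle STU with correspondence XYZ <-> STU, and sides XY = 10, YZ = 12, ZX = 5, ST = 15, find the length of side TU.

k = 15/10 = 3/2. TU = 3/2 * 12 = 18.

18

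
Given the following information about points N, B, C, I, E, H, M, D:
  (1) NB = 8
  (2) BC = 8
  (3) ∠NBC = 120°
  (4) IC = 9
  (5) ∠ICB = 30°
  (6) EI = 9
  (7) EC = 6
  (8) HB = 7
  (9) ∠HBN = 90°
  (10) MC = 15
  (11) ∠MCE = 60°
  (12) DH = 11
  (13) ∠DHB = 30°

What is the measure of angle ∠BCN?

Step 1: By the law of cosines on triangle CBN: CN² = 8² + 8² − 2·8·8·cos(120°) = 192, so CN = 8·√3.
Step 2: By the inverse law of cosines on triangle BCN: cos(∠BCN) = (8² + (8·√3)² − 8²) / (2·8·8·√3) = 192/221.7 = 0.866, so ∠BCN = 30°.

Therefore, the measure of angle ∠BCN = 30°.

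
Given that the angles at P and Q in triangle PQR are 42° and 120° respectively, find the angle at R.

Let angle R = x. Then 42 + 120 + x = 180.
x = 180 - 162 = 18 degrees.

18 degrees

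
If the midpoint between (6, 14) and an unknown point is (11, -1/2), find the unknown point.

Using the midpoint formula: M = ((x1 + x2)/2, (y1 + y2)/2)
We know M = (11, -1/2) and Q = (6, 14)
For x: 11 = (6 + x2)/2, so x2 = 2*11 - 6 = 16
For y: -1/2 = (14 + y2)/2, so y2 = 2*-1/2 - 14 = -15
R = (16, -15)

(16, -15)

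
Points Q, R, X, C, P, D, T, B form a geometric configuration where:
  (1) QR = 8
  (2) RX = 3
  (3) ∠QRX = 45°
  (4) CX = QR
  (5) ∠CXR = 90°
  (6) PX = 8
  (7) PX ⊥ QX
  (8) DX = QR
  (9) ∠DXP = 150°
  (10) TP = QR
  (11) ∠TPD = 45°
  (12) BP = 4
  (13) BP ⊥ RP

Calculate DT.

From the given relations: DX = QR = 8; TP = QR = 8.
Step 1: By the law of cosines on triangle DXP: DP² = 8² + 8² − 2·8·8·cos(150°) = 238.85, so DP ≈ 15.45.
Step 2: By the law of cosines on triangle DPT: DT² = 15.45² + 8² − 2·15.45·8·cos(45°) = 128, so DT = 8·√2.

Therefore, the length of DT = 8·√2.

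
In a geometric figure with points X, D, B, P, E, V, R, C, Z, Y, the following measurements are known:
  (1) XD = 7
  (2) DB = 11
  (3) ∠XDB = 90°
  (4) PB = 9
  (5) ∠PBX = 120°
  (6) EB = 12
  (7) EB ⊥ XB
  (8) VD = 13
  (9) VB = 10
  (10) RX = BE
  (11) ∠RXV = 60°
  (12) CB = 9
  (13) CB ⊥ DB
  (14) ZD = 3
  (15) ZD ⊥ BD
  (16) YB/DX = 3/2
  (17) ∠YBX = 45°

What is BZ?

Step 1: By the law of cosines on triangle BDZ: BZ² = 11² + 3² − 2·11·3·cos(90°) = 130, so BZ = √130.

Therefore, the length of BZ = √130.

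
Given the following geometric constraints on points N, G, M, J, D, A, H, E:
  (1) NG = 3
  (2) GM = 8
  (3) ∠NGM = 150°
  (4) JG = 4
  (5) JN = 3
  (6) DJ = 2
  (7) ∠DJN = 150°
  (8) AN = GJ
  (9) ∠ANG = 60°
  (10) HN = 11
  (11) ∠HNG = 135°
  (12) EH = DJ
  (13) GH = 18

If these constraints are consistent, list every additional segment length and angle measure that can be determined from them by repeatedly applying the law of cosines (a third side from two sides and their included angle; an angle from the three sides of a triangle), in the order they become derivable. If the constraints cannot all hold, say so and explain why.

These constraints are not satisfiable: by the triangle inequality in triangle NGH, (1) NG = 3 and (10) HN = 11 force GH ≤ 3 + 11 = 14, but (13) says GH = 18. No planar figure meets all of them, so nothing further can be derived.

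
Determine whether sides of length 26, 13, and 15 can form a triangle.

Sort the sides: 13, 15, 26.
It suffices to check that the sum of the two smallest exceeds the largest:
13 + 15 = 28 > 26. ✓
Yes, a valid triangle can be formed.

Yes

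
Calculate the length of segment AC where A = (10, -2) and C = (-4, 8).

d = sqrt((-4 - 10)^2 + (8 - -2)^2)
d = sqrt(-14^2 + 10^2)
d = sqrt(196 + 100)
d = sqrt(296) = 2*sqrt(74)

2*sqrt(74)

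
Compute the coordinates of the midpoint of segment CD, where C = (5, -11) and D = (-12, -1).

The midpoint is the average of the coordinates:
x: (5 + -12)/2 = -7/2
y: (-11 + -1)/2 = -6
Midpoint = (-7/2, -6)

(-7/2, -6)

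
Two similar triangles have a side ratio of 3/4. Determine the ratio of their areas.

The ratio of areas of similar triangles equals the square of the side ratio.
Side ratio = 3:4
Area ratio = (3/4)^2 = 9/16 = 9:16

9:16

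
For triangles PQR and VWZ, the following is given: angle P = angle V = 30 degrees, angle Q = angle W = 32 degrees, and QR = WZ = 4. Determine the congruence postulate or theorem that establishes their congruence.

Consider the given information: angle P = angle V = 30 degrees, angle Q = angle W = 32 degrees, and QR = WZ = 4
This is not SAS or ASA: SAS requires two sides and the included angle between them. ASA requires two angles and the side between them.
The correct criterion is AAS. Two pairs of corresponding angles and a non-included side are equal (Angle-Angle-Side).

AAS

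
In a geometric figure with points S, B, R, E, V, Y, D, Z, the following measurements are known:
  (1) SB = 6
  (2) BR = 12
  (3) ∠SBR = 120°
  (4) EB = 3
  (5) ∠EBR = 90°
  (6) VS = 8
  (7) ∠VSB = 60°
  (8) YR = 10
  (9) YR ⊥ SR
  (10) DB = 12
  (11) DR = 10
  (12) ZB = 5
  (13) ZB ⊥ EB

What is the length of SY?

Step 1: By the law of cosines on triangle SBR: SR² = 6² + 12² − 2·6·12·cos(120°) = 252, so SR = 6·√7.
Step 2: By the law of cosines on triangle SRY: SY² = (6·√7)² + 10² − 2·6·√7·10·cos(90°) = 352, so SY = 4·√22.

Therefore, the length of SY = 4·√22.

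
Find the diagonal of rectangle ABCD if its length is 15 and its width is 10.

Using the Pythagorean theorem:
d² = 15² + 10² = 225 + 100 = 325
d = sqrt(325) = 5*sqrt(13)

5*sqrt(13)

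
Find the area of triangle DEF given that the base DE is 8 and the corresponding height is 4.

Area = (1/2) * base * height
Area = (1/2) * 8 * 4
Area = 16

16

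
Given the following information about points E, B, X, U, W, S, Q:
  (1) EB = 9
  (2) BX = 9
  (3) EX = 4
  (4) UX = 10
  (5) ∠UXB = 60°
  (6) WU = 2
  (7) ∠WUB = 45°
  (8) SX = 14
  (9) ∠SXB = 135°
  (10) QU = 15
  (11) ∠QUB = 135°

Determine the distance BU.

Step 1: By the law of cosines on triangle BXU: BU² = 9² + 10² − 2·9·10·cos(60°) = 91, so BU = √91.

Therefore, the length of BU = √91.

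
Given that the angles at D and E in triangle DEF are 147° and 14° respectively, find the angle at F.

The interior angles sum to 180°: angle F = 180 - 147 - 14 = 19°.
The triangle is obtuse (angles 147°, 14°, 19°).

19 degrees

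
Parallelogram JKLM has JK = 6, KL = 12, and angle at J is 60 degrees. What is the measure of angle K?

Opposite sides of a parallelogram are parallel, so consecutive angles form co-interior angles on a transversal.
Co-interior angles sum to 180°, giving angle K = 180 - 60 = 120 degrees.

120 degrees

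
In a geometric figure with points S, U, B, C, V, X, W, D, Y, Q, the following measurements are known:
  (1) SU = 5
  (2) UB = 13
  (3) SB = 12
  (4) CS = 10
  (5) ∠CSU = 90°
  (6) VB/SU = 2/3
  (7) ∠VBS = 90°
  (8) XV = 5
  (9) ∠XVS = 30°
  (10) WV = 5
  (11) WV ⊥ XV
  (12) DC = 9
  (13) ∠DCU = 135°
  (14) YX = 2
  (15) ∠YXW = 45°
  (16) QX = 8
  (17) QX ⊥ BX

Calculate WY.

Step 1: By the law of cosines on triangle XVW: XW² = 5² + 5² − 2·5·5·cos(90°) = 50, so XW = 5·√2.
Step 2: By the law of cosines on triangle WXY: WY² = (5·√2)² + 2² − 2·5·√2·2·cos(45°) = 34, so WY = √34.

Therefore, the length of WY = √34.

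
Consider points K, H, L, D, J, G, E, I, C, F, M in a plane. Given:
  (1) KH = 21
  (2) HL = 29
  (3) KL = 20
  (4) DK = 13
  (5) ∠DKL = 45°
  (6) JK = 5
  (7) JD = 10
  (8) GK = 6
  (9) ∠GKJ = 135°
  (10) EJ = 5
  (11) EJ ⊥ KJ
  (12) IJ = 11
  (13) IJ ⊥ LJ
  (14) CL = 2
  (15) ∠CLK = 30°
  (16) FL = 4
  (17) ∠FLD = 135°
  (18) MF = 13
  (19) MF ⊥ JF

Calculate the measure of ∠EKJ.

Step 1: By the law of cosines on triangle KJE: KE² = 5² + 5² − 2·5·5·cos(90°) = 50, so KE = 5·√2.
Step 2: By the inverse law of cosines on triangle EKJ: cos(∠EKJ) = ((5·√2)² + 5² − 5²) / (2·5·√2·5) = 50/70.71 = 0.7071, so ∠EKJ = 45°.

Therefore, the measure of angle ∠EKJ = 45°.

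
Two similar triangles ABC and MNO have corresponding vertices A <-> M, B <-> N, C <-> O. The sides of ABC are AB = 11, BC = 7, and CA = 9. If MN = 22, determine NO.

k = 22/11 = 2. NO = 2 * 7 = 14.

14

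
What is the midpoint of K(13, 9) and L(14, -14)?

The midpoint is the average of the coordinates:
x: (13 + 14)/2 = 27/2
y: (9 + -14)/2 = -5/2
Midpoint = (27/2, -5/2)

(27/2, -5/2)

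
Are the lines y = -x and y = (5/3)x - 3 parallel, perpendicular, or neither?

Slope of line 1: m1 = -1
Slope of line 2: m2 = 5/3
m1 != m2 (-1 != 5/3), so not parallel.
m1 * m2 = (-1) * (5/3) = -5/3 != -1, so not perpendicular.
The lines are neither parallel nor perpendicular.

Neither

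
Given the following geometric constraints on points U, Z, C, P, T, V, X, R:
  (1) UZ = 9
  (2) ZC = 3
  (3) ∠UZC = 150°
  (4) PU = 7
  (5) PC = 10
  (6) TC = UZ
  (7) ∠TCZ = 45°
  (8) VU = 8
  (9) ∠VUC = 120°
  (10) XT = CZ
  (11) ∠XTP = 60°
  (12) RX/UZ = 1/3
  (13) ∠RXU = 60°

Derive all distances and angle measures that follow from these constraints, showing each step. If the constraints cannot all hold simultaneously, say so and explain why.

The constraints are consistent.

From the given relations:
  TC = UZ = 9
  XT = CZ = 3
  RX = 1/3·UZ = 1/3·9 = 3

Step 1: From UZ = 9, ZC = 3, and ∠UZC = 150°, by the law of cosines:
  UC² = UZ² + ZC² - 2·UZ·ZC·cos(150°) = 81 + 9 + 46.77 = 136.8
  UC ≈ 11.69

Step 2: From ZC = 3, CT = 9, and ∠ZCT = 45°, by the law of cosines:
  ZT² = ZC² + CT² - 2·ZC·CT·cos(45°) = 9 + 81 - 38.18 = 51.82
  ZT ≈ 7.2

Step 3: From CU = 11.69, UV = 8, and ∠CUV = 120°, by the law of cosines:
  CV² = CU² + UV² - 2·CU·UV·cos(120°) = 136.8 + 64 + 93.56 = 294.3
  CV ≈ 17.16

Step 4: From UC = 11.69, UP = 7, CP = 10, by the inverse law of cosines:
  cos(∠CUP) = (UC² + UP² - CP²) / (2·UC·UP)
  ∠CUP = 58.41°

Step 5: From UC = 11.69, UZ = 9, CZ = 3, by the inverse law of cosines:
  cos(∠CUZ) = (UC² + UZ² - CZ²) / (2·UC·UZ)
  ∠CUZ = 7.37°

Step 6: From ZC = 3, ZT = 7.2, CT = 9, by the inverse law of cosines:
  cos(∠CZT) = (ZC² + ZT² - CT²) / (2·ZC·ZT)
  ∠CZT = 117.86°

Step 7: From CP = 10, CU = 11.69, PU = 7, by the inverse law of cosines:
  cos(∠PCU) = (CP² + CU² - PU²) / (2·CP·CU)
  ∠PCU = 36.6°

Step 8: From CU = 11.69, CZ = 3, UZ = 9, by the inverse law of cosines:
  cos(∠UCZ) = (CU² + CZ² - UZ²) / (2·CU·CZ)
  ∠UCZ = 22.63°

Step 9: From PC = 10, PU = 7, CU = 11.69, by the inverse law of cosines:
  cos(∠CPU) = (PC² + PU² - CU²) / (2·PC·PU)
  ∠CPU = 84.99°

Step 10: From TC = 9, TZ = 7.2, CZ = 3, by the inverse law of cosines:
  cos(∠CTZ) = (TC² + TZ² - CZ²) / (2·TC·TZ)
  ∠CTZ = 17.14°

Step 11: From CU = 11.69, CV = 17.16, UV = 8, by the inverse law of cosines:
  cos(∠UCV) = (CU² + CV² - UV²) / (2·CU·CV)
  ∠UCV = 23.82°

Step 12: From VC = 17.16, VU = 8, CU = 11.69, by the inverse law of cosines:
  cos(∠CVU) = (VC² + VU² - CU²) / (2·VC·VU)
  ∠CVU = 36.18°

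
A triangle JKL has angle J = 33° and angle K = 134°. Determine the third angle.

Let angle L = x. Then 33 + 134 + x = 180.
x = 180 - 167 = 13 degrees.

13 degrees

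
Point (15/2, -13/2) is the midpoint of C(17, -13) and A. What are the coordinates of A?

Using the midpoint formula: M = ((x1 + x2)/2, (y1 + y2)/2)
We know M = (15/2, -13/2) and C = (17, -13)
For x: 15/2 = (17 + x2)/2, so x2 = 2*15/2 - 17 = -2
For y: -13/2 = (-13 + y2)/2, so y2 = 2*-13/2 - -13 = 0
A = (-2, 0)

(-2, 0)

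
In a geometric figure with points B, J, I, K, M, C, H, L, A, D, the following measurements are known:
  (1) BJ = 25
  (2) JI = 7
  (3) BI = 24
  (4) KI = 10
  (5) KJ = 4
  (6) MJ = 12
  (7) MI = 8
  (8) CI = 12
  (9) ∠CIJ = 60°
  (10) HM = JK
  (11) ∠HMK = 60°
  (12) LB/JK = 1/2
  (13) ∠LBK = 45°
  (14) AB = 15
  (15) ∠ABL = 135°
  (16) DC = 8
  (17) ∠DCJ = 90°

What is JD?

Step 1: By the law of cosines on triangle JIC: JC² = 7² + 12² − 2·7·12·cos(60°) = 109, so JC = √109.
Step 2: By the law of cosines on triangle JCD: JD² = √109² + 8² − 2·√109·8·cos(90°) = 173, so JD = √173.

Therefore, the length of JD = √173.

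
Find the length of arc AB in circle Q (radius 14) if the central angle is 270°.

Arc length = 2π(14)(3/4) = 21*pi

21*pi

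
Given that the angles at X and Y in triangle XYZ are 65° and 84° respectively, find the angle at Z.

Let angle Z = x. Then 65 + 84 + x = 180.
x = 180 - 149 = 31 degrees.

31 degrees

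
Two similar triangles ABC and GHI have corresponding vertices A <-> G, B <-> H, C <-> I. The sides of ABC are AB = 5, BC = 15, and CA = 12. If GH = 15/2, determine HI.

k = 15/2/5 = 3/2. HI = 3/2 * 15 = 45/2.

45/2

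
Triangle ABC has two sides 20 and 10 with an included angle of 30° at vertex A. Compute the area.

Area = (1/2) * AB * AC * sin(A)
Area = (1/2) * 20 * 10 * sin(30°)
Area = (1/2) * 20 * 10 * 1/2
Area = 50

50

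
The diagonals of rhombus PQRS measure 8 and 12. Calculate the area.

The diagonals of a rhombus divide it into four right triangles.
Each triangle has legs 8/ 2 = 4 and 12/2 = 6, so each has area (1/2)*4*6 = 12.
Four such triangles give total area = (d1 * d2) / 2 = 48.

48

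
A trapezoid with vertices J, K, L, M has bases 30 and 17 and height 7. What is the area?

A trapezoid's area equals the midsegment times the height.
The midsegment is (30 + 17) / 2 = 47/2.
Area = 47/2 * 7 = 329/2.

329/2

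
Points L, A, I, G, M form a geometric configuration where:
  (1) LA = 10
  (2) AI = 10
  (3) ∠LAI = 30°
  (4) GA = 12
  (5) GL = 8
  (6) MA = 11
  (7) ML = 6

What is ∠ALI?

Step 1: By the law of cosines on triangle LAI: LI² = 10² + 10² − 2·10·10·cos(30°) = 26.79, so LI ≈ 5.18.
Step 2: By the inverse law of cosines on triangle ALI: cos(∠ALI) = (10² + 5.18² − 10²) / (2·10·5.18) = 26.79/103.53 = 0.2588, so ∠ALI = 75°.

Therefore, the measure of angle ∠ALI = 75°.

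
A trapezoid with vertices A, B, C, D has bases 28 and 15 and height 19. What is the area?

Area of a trapezoid = (base1 + base2) * height / 2
Area = (28 + 15) * 19 / 2
Area = 43 * 19 / 2
Area = 817 / 2
Area = 817/2

817/2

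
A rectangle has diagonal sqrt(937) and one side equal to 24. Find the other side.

The diagonal of a rectangle forms a right triangle with the two sides.
Rearranging the Pythagorean theorem: missing side = sqrt(d^2 - known^2).
= sqrt(937 - 576) = sqrt(361) = 19.

19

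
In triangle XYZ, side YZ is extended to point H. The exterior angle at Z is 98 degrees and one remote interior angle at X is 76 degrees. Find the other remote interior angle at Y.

By the exterior angle theorem: exterior angle = sum of remote interior angles.
98 = 76 + angle Y
angle Y = 98 - 76 = 22 degrees

22 degrees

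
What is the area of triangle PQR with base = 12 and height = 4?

Area = (1/2)(12)(4) = 24

24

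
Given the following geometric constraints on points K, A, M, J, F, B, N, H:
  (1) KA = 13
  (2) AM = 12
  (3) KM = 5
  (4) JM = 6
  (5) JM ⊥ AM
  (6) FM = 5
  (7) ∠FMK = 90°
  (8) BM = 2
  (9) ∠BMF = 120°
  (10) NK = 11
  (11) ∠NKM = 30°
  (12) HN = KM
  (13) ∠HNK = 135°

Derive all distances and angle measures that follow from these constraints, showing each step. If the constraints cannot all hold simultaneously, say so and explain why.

The constraints are consistent.

From the given relations:
  HN = KM = 5

Step 1: From KM = 5, MF = 5, and ∠KMF = 90°, by the law of cosines:
  KF² = KM² + MF² - 2·KM·MF·cos(90°) = 25 + 25 - 0 = 50
  KF = 5·√2

Step 2: From KN = 11, NH = 5, and ∠KNH = 135°, by the law of cosines:
  KH² = KN² + NH² - 2·KN·NH·cos(135°) = 121 + 25 + 77.78 = 223.8
  KH ≈ 14.96

Step 3: From AM = 12, MJ = 6, and ∠AMJ = 90°, by the law of cosines:
  AJ² = AM² + MJ² - 2·AM·MJ·cos(90°) = 144 + 36 - 0 = 180
  AJ = 6·√5

Step 4: From MK = 5, KN = 11, and ∠MKN = 30°, by the law of cosines:
  MN² = MK² + KN² - 2·MK·KN·cos(30°) = 25 + 121 - 95.26 = 50.74
  MN ≈ 7.12

Step 5: From FM = 5, MB = 2, and ∠FMB = 120°, by the law of cosines:
  FB² = FM² + MB² - 2·FM·MB·cos(120°) = 25 + 4 + 10 = 39
  FB = √39

Step 6: From KA = 13, KM = 5, AM = 12, by the inverse law of cosines:
  cos(∠AKM) = (KA² + KM² - AM²) / (2·KA·KM)
  ∠AKM = 67.38°

Step 7: From AK = 13, AM = 12, KM = 5, by the inverse law of cosines:
  cos(∠KAM) = (AK² + AM² - KM²) / (2·AK·AM)
  ∠KAM = 22.62°

Step 8: From MA = 12, MK = 5, AK = 13, by the inverse law of cosines:
  cos(∠AMK) = (MA² + MK² - AK²) / (2·MA·MK)
  ∠AMK = 90°

Step 9: From KF = 5·√2, KM = 5, FM = 5, by the inverse law of cosines:
  cos(∠FKM) = (KF² + KM² - FM²) / (2·KF·KM)
  ∠FKM = 45°

Step 10: From KH = 14.96, KN = 11, HN = 5, by the inverse law of cosines:
  cos(∠HKN) = (KH² + KN² - HN²) / (2·KH·KN)
  ∠HKN = 13.67°

Step 11: From AJ = 6·√5, AM = 12, JM = 6, by the inverse law of cosines:
  cos(∠JAM) = (AJ² + AM² - JM²) / (2·AJ·AM)
  ∠JAM = 26.57°

Step 12: From MK = 5, MN = 7.12, KN = 11, by the inverse law of cosines:
  cos(∠KMN) = (MK² + MN² - KN²) / (2·MK·MN)
  ∠KMN = 129.45°

Step 13: From JA = 6·√5, JM = 6, AM = 12, by the inverse law of cosines:
  cos(∠AJM) = (JA² + JM² - AM²) / (2·JA·JM)
  ∠AJM = 63.43°

Step 14: From FB = √39, FM = 5, BM = 2, by the inverse law of cosines:
  cos(∠BFM) = (FB² + FM² - BM²) / (2·FB·FM)
  ∠BFM = 16.1°

Step 15: From FK = 5·√2, FM = 5, KM = 5, by the inverse law of cosines:
  cos(∠KFM) = (FK² + FM² - KM²) / (2·FK·FM)
  ∠KFM = 45°

Step 16: From BF = √39, BM = 2, FM = 5, by the inverse law of cosines:
  cos(∠FBM) = (BF² + BM² - FM²) / (2·BF·BM)
  ∠FBM = 43.9°

Step 17: From NK = 11, NM = 7.12, KM = 5, by the inverse law of cosines:
  cos(∠KNM) = (NK² + NM² - KM²) / (2·NK·NM)
  ∠KNM = 20.55°

Step 18: From HK = 14.96, HN = 5, KN = 11, by the inverse law of cosines:
  cos(∠KHN) = (HK² + HN² - KN²) / (2·HK·HN)
  ∠KHN = 31.33°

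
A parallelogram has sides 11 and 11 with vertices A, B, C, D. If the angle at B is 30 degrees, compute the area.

The area of a parallelogram equals the product of two adjacent sides times the sine of the included angle.
This is because the height equals 11 * sin(30°) = 11/2.
Area = 11 * 11/2 = 121/2

121/2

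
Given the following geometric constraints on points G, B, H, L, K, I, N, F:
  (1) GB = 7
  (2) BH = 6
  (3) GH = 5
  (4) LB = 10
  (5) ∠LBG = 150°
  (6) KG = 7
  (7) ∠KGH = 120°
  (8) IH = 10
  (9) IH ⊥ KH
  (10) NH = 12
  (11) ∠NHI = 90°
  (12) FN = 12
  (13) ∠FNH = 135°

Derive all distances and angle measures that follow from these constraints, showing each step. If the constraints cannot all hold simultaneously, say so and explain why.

The constraints are consistent.

Step 1: From GB = 7, BL = 10, and ∠GBL = 150°, by the law of cosines:
  GL² = GB² + BL² - 2·GB·BL·cos(150°) = 49 + 100 + 121.2 = 270.2
  GL ≈ 16.44

Step 2: From HG = 5, GK = 7, and ∠HGK = 120°, by the law of cosines:
  HK² = HG² + GK² - 2·HG·GK·cos(120°) = 25 + 49 + 35 = 109
  HK = √109

Step 3: From HN = 12, NF = 12, and ∠HNF = 135°, by the law of cosines:
  HF² = HN² + NF² - 2·HN·NF·cos(135°) = 144 + 144 + 203.6 = 491.6
  HF ≈ 22.17

Step 4: From IH = 10, HN = 12, and ∠IHN = 90°, by the law of cosines:
  IN² = IH² + HN² - 2·IH·HN·cos(90°) = 100 + 144 - 0 = 244
  IN = 2·√61

Step 5: From GB = 7, GH = 5, BH = 6, by the inverse law of cosines:
  cos(∠BGH) = (GB² + GH² - BH²) / (2·GB·GH)
  ∠BGH = 57.12°

Step 6: From BG = 7, BH = 6, GH = 5, by the inverse law of cosines:
  cos(∠GBH) = (BG² + BH² - GH²) / (2·BG·BH)
  ∠GBH = 44.42°

Step 7: From HB = 6, HG = 5, BG = 7, by the inverse law of cosines:
  cos(∠BHG) = (HB² + HG² - BG²) / (2·HB·HG)
  ∠BHG = 78.46°

Step 8: From KH = √109, HI = 10, and ∠KHI = 90°, by the law of cosines:
  KI² = KH² + HI² - 2·KH·HI·cos(90°) = 109 + 100 - 0 = 209
  KI ≈ 14.46

Step 9: From GB = 7, GL = 16.44, BL = 10, by the inverse law of cosines:
  cos(∠BGL) = (GB² + GL² - BL²) / (2·GB·GL)
  ∠BGL = 17.71°

Step 10: From HF = 22.17, HN = 12, FN = 12, by the inverse law of cosines:
  cos(∠FHN) = (HF² + HN² - FN²) / (2·HF·HN)
  ∠FHN = 22.5°

Step 11: From HG = 5, HK = √109, GK = 7, by the inverse law of cosines:
  cos(∠GHK) = (HG² + HK² - GK²) / (2·HG·HK)
  ∠GHK = 35.5°

Step 12: From LB = 10, LG = 16.44, BG = 7, by the inverse law of cosines:
  cos(∠BLG) = (LB² + LG² - BG²) / (2·LB·LG)
  ∠BLG = 12.29°

Step 13: From KG = 7, KH = √109, GH = 5, by the inverse law of cosines:
  cos(∠GKH) = (KG² + KH² - GH²) / (2·KG·KH)
  ∠GKH = 24.5°

Step 14: From IH = 10, IN = 2·√61, HN = 12, by the inverse law of cosines:
  cos(∠HIN) = (IH² + IN² - HN²) / (2·IH·IN)
  ∠HIN = 50.19°

Step 15: From NH = 12, NI = 2·√61, HI = 10, by the inverse law of cosines:
  cos(∠HNI) = (NH² + NI² - HI²) / (2·NH·NI)
  ∠HNI = 39.81°

Step 16: From FH = 22.17, FN = 12, HN = 12, by the inverse law of cosines:
  cos(∠HFN) = (FH² + FN² - HN²) / (2·FH·FN)
  ∠HFN = 22.5°

Step 17: From KH = √109, KI = 14.46, HI = 10, by the inverse law of cosines:
  cos(∠HKI) = (KH² + KI² - HI²) / (2·KH·KI)
  ∠HKI = 43.77°

Step 18: From IH = 10, IK = 14.46, HK = √109, by the inverse law of cosines:
  cos(∠HIK) = (IH² + IK² - HK²) / (2·IH·IK)
  ∠HIK = 46.23°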